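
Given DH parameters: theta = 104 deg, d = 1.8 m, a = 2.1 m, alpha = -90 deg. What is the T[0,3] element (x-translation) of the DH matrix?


T[0,3] = a * cos(theta)
= 2.1 * cos(104 deg)
= 2.1 * -0.2419
= -0.508


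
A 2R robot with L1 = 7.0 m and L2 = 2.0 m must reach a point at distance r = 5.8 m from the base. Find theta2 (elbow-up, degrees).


cos(theta2) = (r^2 - L1^2 - L2^2) / (2*L1*L2)
cos(theta2) = (33.64 - 49.0 - 4.0) / 28.0
cos(theta2) = -0.691429
theta2 = 133.7433 degrees


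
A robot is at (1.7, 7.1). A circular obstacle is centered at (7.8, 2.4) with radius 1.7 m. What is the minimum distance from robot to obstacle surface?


center_dist = sqrt((1.7-7.8)^2 + (7.1-2.4)^2)
= sqrt(37.21 + 22.09)
= 7.7006
min_dist = center_dist - radius = 7.7006 - 1.7 = 6.0006 m


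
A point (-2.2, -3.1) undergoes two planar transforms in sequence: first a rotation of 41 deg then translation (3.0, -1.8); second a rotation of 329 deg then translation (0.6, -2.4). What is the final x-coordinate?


After transform 1:
x1 = cos(41)*-2.2 - sin(41)*-3.1 + 3.0 = 3.3734
y1 = sin(41)*-2.2 + cos(41)*-3.1 + -1.8 = -5.5829
After transform 2:
x2 = cos(329)*3.3734 - sin(329)*-5.5829 + 0.6
= 0.6162


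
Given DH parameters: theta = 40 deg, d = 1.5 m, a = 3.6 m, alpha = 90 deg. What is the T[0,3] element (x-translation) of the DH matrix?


T[0,3] = a * cos(theta)
= 3.6 * cos(40 deg)
= 3.6 * 0.766
= 2.7578


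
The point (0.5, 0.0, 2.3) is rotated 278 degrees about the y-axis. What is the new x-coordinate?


Rotation about y-axis: x' = x*cos(theta) + z*sin(theta)
= 0.5 * 0.1392 + 2.3 * -0.9903
= -2.208


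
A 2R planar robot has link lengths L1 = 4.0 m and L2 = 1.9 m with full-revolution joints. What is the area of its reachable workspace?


r_max = L1 + L2 = 5.9 m
r_min = |L1 - L2| = 2.1 m
Area = pi*(r_max^2 - r_min^2)
= pi*(34.81 - 4.41)
= pi * 30.4
= 95.5044 m^2


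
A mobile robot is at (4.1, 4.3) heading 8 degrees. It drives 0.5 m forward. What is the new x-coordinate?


x_new = x0 + d*cos(theta)
= 4.1 + 0.5*cos(8)
= 4.1 + 0.4951
= 4.5951


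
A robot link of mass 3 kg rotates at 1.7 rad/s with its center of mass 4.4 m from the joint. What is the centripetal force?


F = m * omega^2 * r
= 3 * 1.7^2 * 4.4
= 3 * 2.89 * 4.4
= 38.148 N


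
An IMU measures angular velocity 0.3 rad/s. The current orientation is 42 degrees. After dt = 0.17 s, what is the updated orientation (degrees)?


delta_theta = w * dt = 0.3 * 0.17 = 0.051 rad
= 2.9221 deg
theta_new = 42 + 2.9221 = 44.9221 deg


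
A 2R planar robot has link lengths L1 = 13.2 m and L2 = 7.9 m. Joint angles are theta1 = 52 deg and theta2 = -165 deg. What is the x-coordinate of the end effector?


Convert angles to radians: theta1 = 0.9076, theta2 = -2.8798
x = L1*cos(theta1) + L2*cos(theta1+theta2)
x = 8.1267 + -3.0868
x = 5.04


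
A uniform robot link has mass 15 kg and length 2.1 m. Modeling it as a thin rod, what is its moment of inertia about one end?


I = (1/3) * m * L^2
= (1/3) * 15 * 2.1^2
= 0.333333 * 15 * 4.41
= 22.05 kg*m^2


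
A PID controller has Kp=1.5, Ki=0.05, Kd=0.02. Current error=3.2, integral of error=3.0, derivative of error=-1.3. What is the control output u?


u = Kp*e + Ki*int(e) + Kd*de/dt
= 1.5*3.2 + 0.05*3.0 + 0.02*(-1.3)
= 4.8 + 0.15 + -0.026
= 4.924


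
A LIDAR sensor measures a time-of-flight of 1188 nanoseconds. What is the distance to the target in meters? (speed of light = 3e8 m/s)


tof = 1188 ns = 1.188e-06 s
dist = c * tof / 2
= 3e8 * 1.188e-06 / 2
= 178.2 m


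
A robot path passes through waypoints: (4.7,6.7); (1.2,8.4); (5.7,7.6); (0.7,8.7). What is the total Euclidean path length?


Segment lengths:
  seg1 = sqrt((-3.5)^2 + (1.7)^2) = 3.891
  seg2 = sqrt((4.5)^2 + (-0.8)^2) = 4.5706
  seg3 = sqrt((-5.0)^2 + (1.1)^2) = 5.1196
Total = 13.5811


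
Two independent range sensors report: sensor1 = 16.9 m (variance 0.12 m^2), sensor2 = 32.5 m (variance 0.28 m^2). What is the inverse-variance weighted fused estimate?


w1 = (1/var1) / (1/var1 + 1/var2)
   = 8.3333 / (8.3333 + 3.5714) = 0.7
w2 = 1 - w1 = 0.3
fused = w1*s1 + w2*s2 = 11.83 + 9.75
= 21.58 m


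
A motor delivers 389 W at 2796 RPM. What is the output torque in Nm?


omega = 2796 * 2*pi/60 = 292.7964 rad/s
tau = P / omega = 389 / 292.7964
= 1.3286 Nm


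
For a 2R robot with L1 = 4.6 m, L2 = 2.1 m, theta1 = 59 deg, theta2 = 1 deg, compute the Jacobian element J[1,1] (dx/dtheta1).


J[1,1] = -L1*sin(t1) - L2*sin(t1+t2)
= -4.6*sin(59) - 2.1*sin(60)
= -5.7616


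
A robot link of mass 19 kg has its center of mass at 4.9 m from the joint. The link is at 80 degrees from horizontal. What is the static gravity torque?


tau = m*g*L*cos(angle)
= 19 * 9.81 * 4.9 * cos(80 deg)
= 19 * 9.81 * 4.9 * 0.1736
= 158.5948 Nm


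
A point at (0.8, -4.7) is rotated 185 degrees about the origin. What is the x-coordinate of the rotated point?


x' = x*cos(theta) - y*sin(theta)
cos(185 deg) = -0.9962, sin(185 deg) = -0.0872
x' = 0.8 * -0.9962 - -4.7 * -0.0872
= -0.797 - 0.4096
= -1.2066


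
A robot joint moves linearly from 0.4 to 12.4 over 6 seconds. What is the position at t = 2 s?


s = t/T = 2/6 = 0.3333
p(t) = p0 + (pf-p0)*s
= 0.4 + (12.4 - 0.4) * 0.3333
= 4.4


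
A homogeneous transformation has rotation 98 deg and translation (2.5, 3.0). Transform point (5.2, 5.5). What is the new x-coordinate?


x' = cos(theta)*px - sin(theta)*py + tx
= -0.1392*5.2 - 0.9903*5.5 + 2.5
= -3.6702


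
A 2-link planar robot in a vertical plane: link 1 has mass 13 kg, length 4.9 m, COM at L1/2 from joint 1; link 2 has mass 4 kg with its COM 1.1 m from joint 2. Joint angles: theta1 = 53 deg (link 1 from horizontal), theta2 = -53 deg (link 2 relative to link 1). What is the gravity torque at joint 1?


Horizontal distance from joint 1 to link-1 COM:
  x_c1 = (L1/2)*cos(t1) = 2.45 * 0.6018 = 1.4744 m
Horizontal distance from joint 1 to link-2 COM:
  x_c2 = L1*cos(t1) + Lc2*cos(t1+t2)
       = 4.9*0.6018 + 1.1*1.0 = 4.0489 m
tau1 = m1*g*x_c1 + m2*g*x_c2
     = 13*9.81*1.4744 + 4*9.81*4.0489
     = 188.0362 + 158.8786
     = 346.9148 Nm


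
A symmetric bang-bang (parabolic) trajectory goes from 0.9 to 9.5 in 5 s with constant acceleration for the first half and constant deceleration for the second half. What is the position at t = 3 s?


Symmetric rest-to-rest: each phase covers (pf-p0)/2 in time T/2. 0.5*a*(T/2)^2 = (pf-p0)/2 => a = 4*(pf-p0)/T^2
a = 4*(9.5-0.9)/5^2 = 1.376
t = 3 is in the deceleration phase (t > T/2).
p = pf - 0.5*a*(T-t)^2 = 9.5 - 0.5*1.376*2^2
= 6.748


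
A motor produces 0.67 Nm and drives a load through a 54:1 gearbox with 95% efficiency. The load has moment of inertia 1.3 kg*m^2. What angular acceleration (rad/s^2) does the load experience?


tau_out = tau_motor * N * eta
= 0.67 * 54 * 0.95 = 34.371 Nm
alpha = tau_out / I = 34.371 / 1.3
= 26.4392 rad/s^2


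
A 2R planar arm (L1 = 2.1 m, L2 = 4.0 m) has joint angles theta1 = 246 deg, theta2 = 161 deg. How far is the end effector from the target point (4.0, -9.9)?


End effector via forward kinematics:
x = L1*cos(t1) + L2*cos(t1+t2) = 1.8738
y = L1*sin(t1) + L2*sin(t1+t2) = 1.007
Distance to target:
d = sqrt((4.0 - 1.8738)^2 + (-9.9 - 1.007)^2)
= sqrt(4.5205 + 118.962)
= 11.1123 m


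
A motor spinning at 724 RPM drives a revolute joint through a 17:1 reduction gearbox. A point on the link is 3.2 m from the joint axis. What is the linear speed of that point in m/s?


omega_motor = 724 * 2*pi/60 = 75.8171 rad/s
omega_joint = omega_motor / 17 = 4.4598 rad/s
v = omega_joint * r = 4.4598 * 3.2
= 14.2715 m/s


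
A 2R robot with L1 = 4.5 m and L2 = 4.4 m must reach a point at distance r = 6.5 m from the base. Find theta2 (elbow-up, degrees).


cos(theta2) = (r^2 - L1^2 - L2^2) / (2*L1*L2)
cos(theta2) = (42.25 - 20.25 - 19.36) / 39.6
cos(theta2) = 0.066667
theta2 = 86.1774 degrees


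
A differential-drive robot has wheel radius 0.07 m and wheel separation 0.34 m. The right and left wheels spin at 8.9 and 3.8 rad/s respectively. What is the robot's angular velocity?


vR = r*wR = 0.07*8.9 = 0.623 m/s
vL = r*wL = 0.07*3.8 = 0.266 m/s
v = (vR+vL)/2 = 0.4445 m/s
omega = (vR-vL)/L = 1.05 rad/s
angular velocity = 1.05 rad/s


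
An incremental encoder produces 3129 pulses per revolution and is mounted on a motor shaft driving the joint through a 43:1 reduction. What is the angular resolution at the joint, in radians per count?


counts per rev = 3129
effective counts at joint = 3129 * 43 = 134547
resolution = 2*pi / 134547
= 4.6699e-05 rad/count


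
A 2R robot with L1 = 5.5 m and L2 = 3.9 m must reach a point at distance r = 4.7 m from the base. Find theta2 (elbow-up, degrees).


cos(theta2) = (r^2 - L1^2 - L2^2) / (2*L1*L2)
cos(theta2) = (22.09 - 30.25 - 15.21) / 42.9
cos(theta2) = -0.544755
theta2 = 123.0079 degrees


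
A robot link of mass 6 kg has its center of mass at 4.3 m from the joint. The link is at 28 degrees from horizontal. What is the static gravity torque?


tau = m*g*L*cos(angle)
= 6 * 9.81 * 4.3 * cos(28 deg)
= 6 * 9.81 * 4.3 * 0.8829
= 223.4723 Nm


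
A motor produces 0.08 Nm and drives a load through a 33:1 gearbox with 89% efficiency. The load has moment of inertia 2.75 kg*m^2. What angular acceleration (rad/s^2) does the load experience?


tau_out = tau_motor * N * eta
= 0.08 * 33 * 0.89 = 2.3496 Nm
alpha = tau_out / I = 2.3496 / 2.75
= 0.8544 rad/s^2


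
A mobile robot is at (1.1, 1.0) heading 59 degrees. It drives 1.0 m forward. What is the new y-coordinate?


y_new = y0 + d*sin(theta)
= 1.0 + 1.0*sin(59)
= 1.0 + 0.8572
= 1.8572


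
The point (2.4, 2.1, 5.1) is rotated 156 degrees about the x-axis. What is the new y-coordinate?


Rotation about x-axis: y' = y*cos(theta) - z*sin(theta)
= 2.1 * -0.9135 - 5.1 * 0.4067
= -3.9928


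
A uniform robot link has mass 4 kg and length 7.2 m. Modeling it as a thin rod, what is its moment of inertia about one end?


I = (1/3) * m * L^2
= (1/3) * 4 * 7.2^2
= 0.333333 * 4 * 51.84
= 69.12 kg*m^2


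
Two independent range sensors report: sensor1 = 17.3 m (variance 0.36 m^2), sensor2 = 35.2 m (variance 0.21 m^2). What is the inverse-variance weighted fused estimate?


w1 = (1/var1) / (1/var1 + 1/var2)
   = 2.7778 / (2.7778 + 4.7619) = 0.3684
w2 = 1 - w1 = 0.6316
fused = w1*s1 + w2*s2 = 6.3737 + 22.2316
= 28.6053 m


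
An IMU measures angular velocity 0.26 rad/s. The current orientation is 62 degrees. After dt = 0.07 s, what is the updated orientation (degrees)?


delta_theta = w * dt = 0.26 * 0.07 = 0.0182 rad
= 1.0428 deg
theta_new = 62 + 1.0428 = 63.0428 deg


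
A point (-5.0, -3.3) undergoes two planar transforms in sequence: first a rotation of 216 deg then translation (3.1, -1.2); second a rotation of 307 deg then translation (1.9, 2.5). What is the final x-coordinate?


After transform 1:
x1 = cos(216)*-5.0 - sin(216)*-3.3 + 3.1 = 5.2054
y1 = sin(216)*-5.0 + cos(216)*-3.3 + -1.2 = 4.4087
After transform 2:
x2 = cos(307)*5.2054 - sin(307)*4.4087 + 1.9
= 8.5536


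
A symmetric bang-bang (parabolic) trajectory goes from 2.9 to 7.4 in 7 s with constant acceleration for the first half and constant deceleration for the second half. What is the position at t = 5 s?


Symmetric rest-to-rest: each phase covers (pf-p0)/2 in time T/2. 0.5*a*(T/2)^2 = (pf-p0)/2 => a = 4*(pf-p0)/T^2
a = 4*(7.4-2.9)/7^2 = 0.3673
t = 5 is in the deceleration phase (t > T/2).
p = pf - 0.5*a*(T-t)^2 = 7.4 - 0.5*0.3673*2^2
= 6.6653


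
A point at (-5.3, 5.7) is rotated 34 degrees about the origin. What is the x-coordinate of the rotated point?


x' = x*cos(theta) - y*sin(theta)
cos(34 deg) = 0.829, sin(34 deg) = 0.5592
x' = -5.3 * 0.829 - 5.7 * 0.5592
= -4.3939 - 3.1874
= -7.5813


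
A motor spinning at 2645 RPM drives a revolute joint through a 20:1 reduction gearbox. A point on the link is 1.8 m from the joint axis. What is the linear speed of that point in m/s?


omega_motor = 2645 * 2*pi/60 = 276.9838 rad/s
omega_joint = omega_motor / 20 = 13.8492 rad/s
v = omega_joint * r = 13.8492 * 1.8
= 24.9285 m/s


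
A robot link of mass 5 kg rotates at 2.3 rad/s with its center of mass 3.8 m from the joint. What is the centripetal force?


F = m * omega^2 * r
= 5 * 2.3^2 * 3.8
= 5 * 5.29 * 3.8
= 100.51 N


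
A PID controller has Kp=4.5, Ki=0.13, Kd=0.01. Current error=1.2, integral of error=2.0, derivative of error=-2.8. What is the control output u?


u = Kp*e + Ki*int(e) + Kd*de/dt
= 4.5*1.2 + 0.13*2.0 + 0.01*(-2.8)
= 5.4 + 0.26 + -0.028
= 5.632


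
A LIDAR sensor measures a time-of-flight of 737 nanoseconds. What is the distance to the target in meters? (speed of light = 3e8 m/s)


tof = 737 ns = 7.37e-07 s
dist = c * tof / 2
= 3e8 * 7.37e-07 / 2
= 110.55 m


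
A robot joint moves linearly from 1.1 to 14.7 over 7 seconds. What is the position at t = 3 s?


s = t/T = 3/7 = 0.4286
p(t) = p0 + (pf-p0)*s
= 1.1 + (14.7 - 1.1) * 0.4286
= 6.9286


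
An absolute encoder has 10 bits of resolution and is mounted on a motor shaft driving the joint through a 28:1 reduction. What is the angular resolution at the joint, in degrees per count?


counts = 2^10 = 1024
effective counts at joint = 1024 * 28 = 28672
resolution = 360 / 28672
= 0.0126 deg/count


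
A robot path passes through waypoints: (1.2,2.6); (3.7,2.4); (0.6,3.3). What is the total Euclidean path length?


Segment lengths:
  seg1 = sqrt((2.5)^2 + (-0.2)^2) = 2.508
  seg2 = sqrt((-3.1)^2 + (0.9)^2) = 3.228
Total = 5.736


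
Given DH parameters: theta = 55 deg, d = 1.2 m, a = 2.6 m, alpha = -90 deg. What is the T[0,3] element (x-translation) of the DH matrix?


T[0,3] = a * cos(theta)
= 2.6 * cos(55 deg)
= 2.6 * 0.5736
= 1.4913


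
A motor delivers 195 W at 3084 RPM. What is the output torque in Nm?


omega = 3084 * 2*pi/60 = 322.9557 rad/s
tau = P / omega = 195 / 322.9557
= 0.6038 Nm


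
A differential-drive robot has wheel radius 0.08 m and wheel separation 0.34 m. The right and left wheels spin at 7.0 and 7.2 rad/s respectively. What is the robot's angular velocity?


vR = r*wR = 0.08*7.0 = 0.56 m/s
vL = r*wL = 0.08*7.2 = 0.576 m/s
v = (vR+vL)/2 = 0.568 m/s
omega = (vR-vL)/L = -0.0471 rad/s
angular velocity = -0.0471 rad/s


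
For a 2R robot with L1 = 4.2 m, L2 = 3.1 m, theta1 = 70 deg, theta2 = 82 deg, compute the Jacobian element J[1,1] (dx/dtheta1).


J[1,1] = -L1*sin(t1) - L2*sin(t1+t2)
= -4.2*sin(70) - 3.1*sin(152)
= -5.4021


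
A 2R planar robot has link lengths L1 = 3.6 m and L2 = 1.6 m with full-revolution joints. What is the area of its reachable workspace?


r_max = L1 + L2 = 5.2 m
r_min = |L1 - L2| = 2.0 m
Area = pi*(r_max^2 - r_min^2)
= pi*(27.04 - 4.0)
= pi * 23.04
= 72.3823 m^2


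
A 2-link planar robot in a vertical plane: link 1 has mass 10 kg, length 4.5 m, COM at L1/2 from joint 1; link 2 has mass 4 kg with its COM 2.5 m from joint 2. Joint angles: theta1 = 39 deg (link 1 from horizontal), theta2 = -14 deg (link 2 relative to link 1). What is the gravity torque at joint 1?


Horizontal distance from joint 1 to link-1 COM:
  x_c1 = (L1/2)*cos(t1) = 2.25 * 0.7771 = 1.7486 m
Horizontal distance from joint 1 to link-2 COM:
  x_c2 = L1*cos(t1) + Lc2*cos(t1+t2)
       = 4.5*0.7771 + 2.5*0.9063 = 5.7629 m
tau1 = m1*g*x_c1 + m2*g*x_c2
     = 10*9.81*1.7486 + 4*9.81*5.7629
     = 171.5355 + 226.1372
     = 397.6728 Nm


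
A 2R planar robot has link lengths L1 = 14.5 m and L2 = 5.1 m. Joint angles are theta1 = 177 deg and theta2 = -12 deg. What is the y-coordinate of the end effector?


Convert angles to radians: theta1 = 3.0892, theta2 = -0.2094
y = L1*sin(theta1) + L2*sin(theta1+theta2)
y = 0.7589 + 1.32
y = 2.0788


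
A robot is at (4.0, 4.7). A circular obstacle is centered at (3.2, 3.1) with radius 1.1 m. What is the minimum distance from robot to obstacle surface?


center_dist = sqrt((4.0-3.2)^2 + (4.7-3.1)^2)
= sqrt(0.64 + 2.56)
= 1.7889
min_dist = center_dist - radius = 1.7889 - 1.1 = 0.6889 m


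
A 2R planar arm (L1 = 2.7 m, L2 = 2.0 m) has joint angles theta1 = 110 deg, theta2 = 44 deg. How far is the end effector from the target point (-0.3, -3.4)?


End effector via forward kinematics:
x = L1*cos(t1) + L2*cos(t1+t2) = -2.721
y = L1*sin(t1) + L2*sin(t1+t2) = 3.4139
Distance to target:
d = sqrt((-0.3 - -2.721)^2 + (-3.4 - 3.4139)^2)
= sqrt(5.8614 + 46.4294)
= 7.2312 m


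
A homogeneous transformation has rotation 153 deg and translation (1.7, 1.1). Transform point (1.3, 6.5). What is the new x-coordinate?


x' = cos(theta)*px - sin(theta)*py + tx
= -0.891*1.3 - 0.454*6.5 + 1.7
= -2.4092


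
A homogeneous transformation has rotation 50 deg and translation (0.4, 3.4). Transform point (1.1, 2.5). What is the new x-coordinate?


x' = cos(theta)*px - sin(theta)*py + tx
= 0.6428*1.1 - 0.766*2.5 + 0.4
= -0.808


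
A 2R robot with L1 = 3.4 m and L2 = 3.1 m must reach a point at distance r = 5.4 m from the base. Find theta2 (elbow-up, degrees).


cos(theta2) = (r^2 - L1^2 - L2^2) / (2*L1*L2)
cos(theta2) = (29.16 - 11.56 - 9.61) / 21.08
cos(theta2) = 0.379032
theta2 = 67.7262 degrees


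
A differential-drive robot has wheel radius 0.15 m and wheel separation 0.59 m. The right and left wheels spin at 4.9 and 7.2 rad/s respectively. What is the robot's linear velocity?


vR = r*wR = 0.15*4.9 = 0.735 m/s
vL = r*wL = 0.15*7.2 = 1.08 m/s
v = (vR+vL)/2 = 0.9075 m/s
omega = (vR-vL)/L = -0.5847 rad/s
linear velocity = 0.9075 m/s


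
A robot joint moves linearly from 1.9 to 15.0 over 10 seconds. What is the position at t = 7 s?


s = t/T = 7/10 = 0.7
p(t) = p0 + (pf-p0)*s
= 1.9 + (15.0 - 1.9) * 0.7
= 11.07


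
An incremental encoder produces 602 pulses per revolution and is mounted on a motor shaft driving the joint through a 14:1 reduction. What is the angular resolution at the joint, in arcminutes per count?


counts per rev = 602
effective counts at joint = 602 * 14 = 8428
resolution = 360*60 / 8428
= 2.5629 arcmin/count


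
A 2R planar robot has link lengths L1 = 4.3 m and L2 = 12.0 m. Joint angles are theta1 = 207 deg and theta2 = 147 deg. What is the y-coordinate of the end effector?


Convert angles to radians: theta1 = 3.6128, theta2 = 2.5656
y = L1*sin(theta1) + L2*sin(theta1+theta2)
y = -1.9522 + -1.2543
y = -3.2065


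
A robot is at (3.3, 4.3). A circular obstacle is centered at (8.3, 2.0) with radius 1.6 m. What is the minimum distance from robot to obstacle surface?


center_dist = sqrt((3.3-8.3)^2 + (4.3-2.0)^2)
= sqrt(25.0 + 5.29)
= 5.5036
min_dist = center_dist - radius = 5.5036 - 1.6 = 3.9036 m


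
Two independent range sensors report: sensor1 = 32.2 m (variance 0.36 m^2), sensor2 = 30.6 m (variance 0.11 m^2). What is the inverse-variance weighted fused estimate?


w1 = (1/var1) / (1/var1 + 1/var2)
   = 2.7778 / (2.7778 + 9.0909) = 0.234
w2 = 1 - w1 = 0.766
fused = w1*s1 + w2*s2 = 7.5362 + 23.4383
= 30.9745 m


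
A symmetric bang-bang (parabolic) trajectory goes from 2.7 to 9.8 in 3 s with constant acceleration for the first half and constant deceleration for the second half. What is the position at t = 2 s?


Symmetric rest-to-rest: each phase covers (pf-p0)/2 in time T/2. 0.5*a*(T/2)^2 = (pf-p0)/2 => a = 4*(pf-p0)/T^2
a = 4*(9.8-2.7)/3^2 = 3.1556
t = 2 is in the deceleration phase (t > T/2).
p = pf - 0.5*a*(T-t)^2 = 9.8 - 0.5*3.1556*1^2
= 8.2222


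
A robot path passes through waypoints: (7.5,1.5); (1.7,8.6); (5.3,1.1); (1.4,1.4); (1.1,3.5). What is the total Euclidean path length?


Segment lengths:
  seg1 = sqrt((-5.8)^2 + (7.1)^2) = 9.1679
  seg2 = sqrt((3.6)^2 + (-7.5)^2) = 8.3193
  seg3 = sqrt((-3.9)^2 + (0.3)^2) = 3.9115
  seg4 = sqrt((-0.3)^2 + (2.1)^2) = 2.1213
Total = 23.52


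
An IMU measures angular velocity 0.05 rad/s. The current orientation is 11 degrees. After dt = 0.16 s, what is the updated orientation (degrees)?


delta_theta = w * dt = 0.05 * 0.16 = 0.008 rad
= 0.4584 deg
theta_new = 11 + 0.4584 = 11.4584 deg


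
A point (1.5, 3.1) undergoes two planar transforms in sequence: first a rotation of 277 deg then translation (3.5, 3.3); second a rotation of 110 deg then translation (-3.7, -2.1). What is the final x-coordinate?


After transform 1:
x1 = cos(277)*1.5 - sin(277)*3.1 + 3.5 = 6.7597
y1 = sin(277)*1.5 + cos(277)*3.1 + 3.3 = 2.189
After transform 2:
x2 = cos(110)*6.7597 - sin(110)*2.189 + -3.7
= -8.0689


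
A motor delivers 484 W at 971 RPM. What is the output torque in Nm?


omega = 971 * 2*pi/60 = 101.6829 rad/s
tau = P / omega = 484 / 101.6829
= 4.7599 Nm


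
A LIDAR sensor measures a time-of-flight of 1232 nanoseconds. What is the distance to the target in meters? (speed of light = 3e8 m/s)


tof = 1232 ns = 1.232e-06 s
dist = c * tof / 2
= 3e8 * 1.232e-06 / 2
= 184.8 m


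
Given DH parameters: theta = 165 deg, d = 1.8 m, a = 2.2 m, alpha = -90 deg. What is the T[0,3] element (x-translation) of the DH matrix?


T[0,3] = a * cos(theta)
= 2.2 * cos(165 deg)
= 2.2 * -0.9659
= -2.125


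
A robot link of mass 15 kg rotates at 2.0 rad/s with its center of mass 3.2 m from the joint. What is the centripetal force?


F = m * omega^2 * r
= 15 * 2.0^2 * 3.2
= 15 * 4.0 * 3.2
= 192.0 N


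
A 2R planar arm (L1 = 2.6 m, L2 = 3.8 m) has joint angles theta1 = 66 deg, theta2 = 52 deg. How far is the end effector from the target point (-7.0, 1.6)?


End effector via forward kinematics:
x = L1*cos(t1) + L2*cos(t1+t2) = -0.7265
y = L1*sin(t1) + L2*sin(t1+t2) = 5.7304
Distance to target:
d = sqrt((-7.0 - -0.7265)^2 + (1.6 - 5.7304)^2)
= sqrt(39.3571 + 17.0604)
= 7.5112 m


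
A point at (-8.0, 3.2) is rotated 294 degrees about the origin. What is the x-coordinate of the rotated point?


x' = x*cos(theta) - y*sin(theta)
cos(294 deg) = 0.4067, sin(294 deg) = -0.9135
x' = -8.0 * 0.4067 - 3.2 * -0.9135
= -3.2539 - -2.9233
= -0.3305


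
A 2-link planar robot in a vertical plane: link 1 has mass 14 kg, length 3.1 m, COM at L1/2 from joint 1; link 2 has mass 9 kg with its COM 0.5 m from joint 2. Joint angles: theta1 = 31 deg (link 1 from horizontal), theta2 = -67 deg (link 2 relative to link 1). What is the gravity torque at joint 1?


Horizontal distance from joint 1 to link-1 COM:
  x_c1 = (L1/2)*cos(t1) = 1.55 * 0.8572 = 1.3286 m
Horizontal distance from joint 1 to link-2 COM:
  x_c2 = L1*cos(t1) + Lc2*cos(t1+t2)
       = 3.1*0.8572 + 0.5*0.809 = 3.0617 m
tau1 = m1*g*x_c1 + m2*g*x_c2
     = 14*9.81*1.3286 + 9*9.81*3.0617
     = 182.4712 + 270.3199
     = 452.7911 Nm


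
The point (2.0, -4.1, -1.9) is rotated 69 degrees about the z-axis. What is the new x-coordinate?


Rotation about z-axis: x' = x*cos(theta) - y*sin(theta)
= 2.0 * 0.3584 - -4.1 * 0.9336
= 4.5444


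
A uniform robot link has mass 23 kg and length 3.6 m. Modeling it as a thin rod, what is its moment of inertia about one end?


I = (1/3) * m * L^2
= (1/3) * 23 * 3.6^2
= 0.333333 * 23 * 12.96
= 99.36 kg*m^2


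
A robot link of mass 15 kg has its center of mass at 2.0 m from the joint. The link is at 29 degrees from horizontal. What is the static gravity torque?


tau = m*g*L*cos(angle)
= 15 * 9.81 * 2.0 * cos(29 deg)
= 15 * 9.81 * 2.0 * 0.8746
= 257.4006 Nm


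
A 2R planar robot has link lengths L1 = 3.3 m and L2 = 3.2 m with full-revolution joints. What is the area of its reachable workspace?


r_max = L1 + L2 = 6.5 m
r_min = |L1 - L2| = 0.1 m
Area = pi*(r_max^2 - r_min^2)
= pi*(42.25 - 0.01)
= pi * 42.24
= 132.7009 m^2


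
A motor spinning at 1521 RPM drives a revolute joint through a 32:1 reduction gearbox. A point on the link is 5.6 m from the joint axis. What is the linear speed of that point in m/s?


omega_motor = 1521 * 2*pi/60 = 159.2787 rad/s
omega_joint = omega_motor / 32 = 4.9775 rad/s
v = omega_joint * r = 4.9775 * 5.6
= 27.8738 m/s


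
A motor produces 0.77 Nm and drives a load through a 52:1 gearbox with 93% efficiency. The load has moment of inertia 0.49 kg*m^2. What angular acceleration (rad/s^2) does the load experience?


tau_out = tau_motor * N * eta
= 0.77 * 52 * 0.93 = 37.2372 Nm
alpha = tau_out / I = 37.2372 / 0.49
= 75.9943 rad/s^2


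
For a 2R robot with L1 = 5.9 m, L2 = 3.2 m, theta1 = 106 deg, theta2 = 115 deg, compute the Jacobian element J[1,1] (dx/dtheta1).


J[1,1] = -L1*sin(t1) - L2*sin(t1+t2)
= -5.9*sin(106) - 3.2*sin(221)
= -3.5721


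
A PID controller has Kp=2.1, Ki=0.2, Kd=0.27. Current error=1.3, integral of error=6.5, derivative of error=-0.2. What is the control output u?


u = Kp*e + Ki*int(e) + Kd*de/dt
= 2.1*1.3 + 0.2*6.5 + 0.27*(-0.2)
= 2.73 + 1.3 + -0.054
= 3.976


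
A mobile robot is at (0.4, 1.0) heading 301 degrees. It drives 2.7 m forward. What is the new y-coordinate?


y_new = y0 + d*sin(theta)
= 1.0 + 2.7*sin(301)
= 1.0 + -2.3144
= -1.3144


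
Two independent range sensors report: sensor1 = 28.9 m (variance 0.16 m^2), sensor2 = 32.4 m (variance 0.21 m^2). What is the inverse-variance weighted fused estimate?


w1 = (1/var1) / (1/var1 + 1/var2)
   = 6.25 / (6.25 + 4.7619) = 0.5676
w2 = 1 - w1 = 0.4324
fused = w1*s1 + w2*s2 = 16.4027 + 14.0108
= 30.4135 m


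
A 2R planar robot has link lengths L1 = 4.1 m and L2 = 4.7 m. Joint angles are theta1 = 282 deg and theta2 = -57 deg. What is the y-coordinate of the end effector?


Convert angles to radians: theta1 = 4.9218, theta2 = -0.9948
y = L1*sin(theta1) + L2*sin(theta1+theta2)
y = -4.0104 + -3.3234
y = -7.3338


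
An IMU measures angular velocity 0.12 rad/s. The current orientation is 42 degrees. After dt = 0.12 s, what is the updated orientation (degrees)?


delta_theta = w * dt = 0.12 * 0.12 = 0.0144 rad
= 0.8251 deg
theta_new = 42 + 0.8251 = 42.8251 deg


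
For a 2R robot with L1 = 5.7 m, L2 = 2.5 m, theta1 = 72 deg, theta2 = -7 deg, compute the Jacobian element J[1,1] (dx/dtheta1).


J[1,1] = -L1*sin(t1) - L2*sin(t1+t2)
= -5.7*sin(72) - 2.5*sin(65)
= -7.6868


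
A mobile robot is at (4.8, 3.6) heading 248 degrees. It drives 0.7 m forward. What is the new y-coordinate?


y_new = y0 + d*sin(theta)
= 3.6 + 0.7*sin(248)
= 3.6 + -0.649
= 2.951


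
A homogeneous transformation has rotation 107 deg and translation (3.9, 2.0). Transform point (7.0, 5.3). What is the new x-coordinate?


x' = cos(theta)*px - sin(theta)*py + tx
= -0.2924*7.0 - 0.9563*5.3 + 3.9
= -3.215


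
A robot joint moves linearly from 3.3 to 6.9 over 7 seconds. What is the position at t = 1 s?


s = t/T = 1/7 = 0.1429
p(t) = p0 + (pf-p0)*s
= 3.3 + (6.9 - 3.3) * 0.1429
= 3.8143


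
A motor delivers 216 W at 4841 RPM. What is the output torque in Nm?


omega = 4841 * 2*pi/60 = 506.9483 rad/s
tau = P / omega = 216 / 506.9483
= 0.4261 Nm


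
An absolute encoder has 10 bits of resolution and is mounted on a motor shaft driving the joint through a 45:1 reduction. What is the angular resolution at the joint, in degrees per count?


counts = 2^10 = 1024
effective counts at joint = 1024 * 45 = 46080
resolution = 360 / 46080
= 0.0078 deg/count


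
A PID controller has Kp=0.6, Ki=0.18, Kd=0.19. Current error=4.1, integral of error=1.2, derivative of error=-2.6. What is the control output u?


u = Kp*e + Ki*int(e) + Kd*de/dt
= 0.6*4.1 + 0.18*1.2 + 0.19*(-2.6)
= 2.46 + 0.216 + -0.494
= 2.182


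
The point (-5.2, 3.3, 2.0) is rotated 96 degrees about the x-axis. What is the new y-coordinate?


Rotation about x-axis: y' = y*cos(theta) - z*sin(theta)
= 3.3 * -0.1045 - 2.0 * 0.9945
= -2.334


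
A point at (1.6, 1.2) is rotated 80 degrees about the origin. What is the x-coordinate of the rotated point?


x' = x*cos(theta) - y*sin(theta)
cos(80 deg) = 0.1736, sin(80 deg) = 0.9848
x' = 1.6 * 0.1736 - 1.2 * 0.9848
= 0.2778 - 1.1818
= -0.9039


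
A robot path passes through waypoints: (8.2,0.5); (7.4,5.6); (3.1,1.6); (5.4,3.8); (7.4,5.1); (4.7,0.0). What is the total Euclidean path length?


Segment lengths:
  seg1 = sqrt((-0.8)^2 + (5.1)^2) = 5.1624
  seg2 = sqrt((-4.3)^2 + (-4.0)^2) = 5.8728
  seg3 = sqrt((2.3)^2 + (2.2)^2) = 3.1828
  seg4 = sqrt((2.0)^2 + (1.3)^2) = 2.3854
  seg5 = sqrt((-2.7)^2 + (-5.1)^2) = 5.7706
Total = 22.3739


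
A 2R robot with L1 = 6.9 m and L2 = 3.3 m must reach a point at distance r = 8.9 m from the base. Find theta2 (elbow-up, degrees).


cos(theta2) = (r^2 - L1^2 - L2^2) / (2*L1*L2)
cos(theta2) = (79.21 - 47.61 - 10.89) / 45.54
cos(theta2) = 0.454765
theta2 = 62.9502 degrees


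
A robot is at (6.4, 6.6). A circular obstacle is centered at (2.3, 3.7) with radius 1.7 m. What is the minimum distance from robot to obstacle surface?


center_dist = sqrt((6.4-2.3)^2 + (6.6-3.7)^2)
= sqrt(16.81 + 8.41)
= 5.022
min_dist = center_dist - radius = 5.022 - 1.7 = 3.322 m


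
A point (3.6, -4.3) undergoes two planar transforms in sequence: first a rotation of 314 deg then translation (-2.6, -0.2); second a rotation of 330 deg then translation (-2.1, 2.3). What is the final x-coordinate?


After transform 1:
x1 = cos(314)*3.6 - sin(314)*-4.3 + -2.6 = -3.1924
y1 = sin(314)*3.6 + cos(314)*-4.3 + -0.2 = -5.7767
After transform 2:
x2 = cos(330)*-3.1924 - sin(330)*-5.7767 + -2.1
= -7.753


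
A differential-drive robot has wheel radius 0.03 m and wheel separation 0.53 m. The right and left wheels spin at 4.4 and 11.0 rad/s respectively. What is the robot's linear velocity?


vR = r*wR = 0.03*4.4 = 0.132 m/s
vL = r*wL = 0.03*11.0 = 0.33 m/s
v = (vR+vL)/2 = 0.231 m/s
omega = (vR-vL)/L = -0.3736 rad/s
linear velocity = 0.231 m/s


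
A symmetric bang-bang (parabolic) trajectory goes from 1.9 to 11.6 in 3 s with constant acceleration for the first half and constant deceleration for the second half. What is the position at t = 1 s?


Symmetric rest-to-rest: each phase covers (pf-p0)/2 in time T/2. 0.5*a*(T/2)^2 = (pf-p0)/2 => a = 4*(pf-p0)/T^2
a = 4*(11.6-1.9)/3^2 = 4.3111
t = 1 is in the acceleration phase (t <= T/2).
p = p0 + 0.5*a*t^2 = 1.9 + 0.5*4.3111*1^2
= 4.0556


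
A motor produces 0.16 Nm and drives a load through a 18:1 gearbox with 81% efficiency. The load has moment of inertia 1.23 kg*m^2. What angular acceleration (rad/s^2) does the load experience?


tau_out = tau_motor * N * eta
= 0.16 * 18 * 0.81 = 2.3328 Nm
alpha = tau_out / I = 2.3328 / 1.23
= 1.8966 rad/s^2


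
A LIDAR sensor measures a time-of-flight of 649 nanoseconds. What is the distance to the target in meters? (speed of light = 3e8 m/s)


tof = 649 ns = 6.49e-07 s
dist = c * tof / 2
= 3e8 * 6.49e-07 / 2
= 97.35 m


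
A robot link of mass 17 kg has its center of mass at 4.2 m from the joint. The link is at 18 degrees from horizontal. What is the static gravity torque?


tau = m*g*L*cos(angle)
= 17 * 9.81 * 4.2 * cos(18 deg)
= 17 * 9.81 * 4.2 * 0.9511
= 666.1523 Nm


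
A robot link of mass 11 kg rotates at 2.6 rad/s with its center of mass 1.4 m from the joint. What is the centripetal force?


F = m * omega^2 * r
= 11 * 2.6^2 * 1.4
= 11 * 6.76 * 1.4
= 104.104 N


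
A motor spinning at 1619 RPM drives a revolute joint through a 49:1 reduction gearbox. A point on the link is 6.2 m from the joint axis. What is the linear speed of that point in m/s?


omega_motor = 1619 * 2*pi/60 = 169.5413 rad/s
omega_joint = omega_motor / 49 = 3.46 rad/s
v = omega_joint * r = 3.46 * 6.2
= 21.4522 m/s


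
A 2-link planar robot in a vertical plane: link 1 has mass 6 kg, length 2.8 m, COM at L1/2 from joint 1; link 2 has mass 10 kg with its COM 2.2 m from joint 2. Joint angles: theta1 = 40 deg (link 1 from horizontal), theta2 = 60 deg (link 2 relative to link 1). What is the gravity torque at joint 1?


Horizontal distance from joint 1 to link-1 COM:
  x_c1 = (L1/2)*cos(t1) = 1.4 * 0.766 = 1.0725 m
Horizontal distance from joint 1 to link-2 COM:
  x_c2 = L1*cos(t1) + Lc2*cos(t1+t2)
       = 2.8*0.766 + 2.2*-0.1736 = 1.7629 m
tau1 = m1*g*x_c1 + m2*g*x_c2
     = 6*9.81*1.0725 + 10*9.81*1.7629
     = 63.1251 + 172.9403
     = 236.0655 Nm


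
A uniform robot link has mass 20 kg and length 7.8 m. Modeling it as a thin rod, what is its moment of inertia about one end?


I = (1/3) * m * L^2
= (1/3) * 20 * 7.8^2
= 0.333333 * 20 * 60.84
= 405.6 kg*m^2


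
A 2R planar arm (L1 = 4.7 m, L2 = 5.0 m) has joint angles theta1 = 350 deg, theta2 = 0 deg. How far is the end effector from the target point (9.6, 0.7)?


End effector via forward kinematics:
x = L1*cos(t1) + L2*cos(t1+t2) = 9.5526
y = L1*sin(t1) + L2*sin(t1+t2) = -1.6844
Distance to target:
d = sqrt((9.6 - 9.5526)^2 + (0.7 - -1.6844)^2)
= sqrt(0.0022 + 5.6853)
= 2.3849 m


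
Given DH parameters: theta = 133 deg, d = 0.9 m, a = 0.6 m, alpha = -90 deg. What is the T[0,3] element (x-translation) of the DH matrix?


T[0,3] = a * cos(theta)
= 0.6 * cos(133 deg)
= 0.6 * -0.682
= -0.4092


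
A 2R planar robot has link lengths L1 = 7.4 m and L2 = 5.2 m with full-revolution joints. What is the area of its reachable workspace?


r_max = L1 + L2 = 12.6 m
r_min = |L1 - L2| = 2.2 m
Area = pi*(r_max^2 - r_min^2)
= pi*(158.76 - 4.84)
= pi * 153.92
= 483.5539 m^2


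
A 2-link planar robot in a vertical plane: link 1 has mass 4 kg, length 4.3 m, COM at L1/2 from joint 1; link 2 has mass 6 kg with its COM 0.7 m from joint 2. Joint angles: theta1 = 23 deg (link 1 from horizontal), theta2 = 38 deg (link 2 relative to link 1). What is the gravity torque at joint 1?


Horizontal distance from joint 1 to link-1 COM:
  x_c1 = (L1/2)*cos(t1) = 2.15 * 0.9205 = 1.9791 m
Horizontal distance from joint 1 to link-2 COM:
  x_c2 = L1*cos(t1) + Lc2*cos(t1+t2)
       = 4.3*0.9205 + 0.7*0.4848 = 4.2975 m
tau1 = m1*g*x_c1 + m2*g*x_c2
     = 4*9.81*1.9791 + 6*9.81*4.2975
     = 77.6593 + 252.9531
     = 330.6124 Nm


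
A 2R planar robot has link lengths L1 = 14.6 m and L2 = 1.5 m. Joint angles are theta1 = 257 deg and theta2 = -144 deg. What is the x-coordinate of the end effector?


Convert angles to radians: theta1 = 4.4855, theta2 = -2.5133
x = L1*cos(theta1) + L2*cos(theta1+theta2)
x = -3.2843 + -0.5861
x = -3.8704


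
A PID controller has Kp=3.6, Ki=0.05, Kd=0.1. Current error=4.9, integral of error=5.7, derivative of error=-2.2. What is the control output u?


u = Kp*e + Ki*int(e) + Kd*de/dt
= 3.6*4.9 + 0.05*5.7 + 0.1*(-2.2)
= 17.64 + 0.285 + -0.22
= 17.705


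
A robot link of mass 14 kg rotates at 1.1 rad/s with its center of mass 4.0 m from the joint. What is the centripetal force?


F = m * omega^2 * r
= 14 * 1.1^2 * 4.0
= 14 * 1.21 * 4.0
= 67.76 N


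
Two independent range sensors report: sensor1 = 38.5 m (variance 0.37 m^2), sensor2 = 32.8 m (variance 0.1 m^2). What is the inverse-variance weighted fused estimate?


w1 = (1/var1) / (1/var1 + 1/var2)
   = 2.7027 / (2.7027 + 10.0) = 0.2128
w2 = 1 - w1 = 0.7872
fused = w1*s1 + w2*s2 = 8.1915 + 25.8213
= 34.0128 m


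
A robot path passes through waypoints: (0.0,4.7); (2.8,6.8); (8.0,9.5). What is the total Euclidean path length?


Segment lengths:
  seg1 = sqrt((2.8)^2 + (2.1)^2) = 3.5
  seg2 = sqrt((5.2)^2 + (2.7)^2) = 5.8592
Total = 9.3592


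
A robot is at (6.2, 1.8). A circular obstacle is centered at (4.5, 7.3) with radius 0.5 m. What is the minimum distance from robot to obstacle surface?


center_dist = sqrt((6.2-4.5)^2 + (1.8-7.3)^2)
= sqrt(2.89 + 30.25)
= 5.7567
min_dist = center_dist - radius = 5.7567 - 0.5 = 5.2567 m


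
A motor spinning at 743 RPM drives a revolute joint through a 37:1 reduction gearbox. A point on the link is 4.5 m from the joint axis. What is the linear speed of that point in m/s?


omega_motor = 743 * 2*pi/60 = 77.8068 rad/s
omega_joint = omega_motor / 37 = 2.1029 rad/s
v = omega_joint * r = 2.1029 * 4.5
= 9.463 m/s


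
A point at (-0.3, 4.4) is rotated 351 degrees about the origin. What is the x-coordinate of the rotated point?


x' = x*cos(theta) - y*sin(theta)
cos(351 deg) = 0.9877, sin(351 deg) = -0.1564
x' = -0.3 * 0.9877 - 4.4 * -0.1564
= -0.2963 - -0.6883
= 0.392


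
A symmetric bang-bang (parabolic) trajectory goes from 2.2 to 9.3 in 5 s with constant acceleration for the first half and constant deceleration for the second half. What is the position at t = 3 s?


Symmetric rest-to-rest: each phase covers (pf-p0)/2 in time T/2. 0.5*a*(T/2)^2 = (pf-p0)/2 => a = 4*(pf-p0)/T^2
a = 4*(9.3-2.2)/5^2 = 1.136
t = 3 is in the deceleration phase (t > T/2).
p = pf - 0.5*a*(T-t)^2 = 9.3 - 0.5*1.136*2^2
= 7.028


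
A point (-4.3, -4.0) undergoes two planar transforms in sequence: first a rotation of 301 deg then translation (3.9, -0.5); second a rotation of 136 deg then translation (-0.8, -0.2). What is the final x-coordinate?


After transform 1:
x1 = cos(301)*-4.3 - sin(301)*-4.0 + 3.9 = -1.7433
y1 = sin(301)*-4.3 + cos(301)*-4.0 + -0.5 = 1.1257
After transform 2:
x2 = cos(136)*-1.7433 - sin(136)*1.1257 + -0.8
= -0.3279


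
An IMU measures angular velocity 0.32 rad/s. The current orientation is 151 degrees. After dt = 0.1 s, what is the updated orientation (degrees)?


delta_theta = w * dt = 0.32 * 0.1 = 0.032 rad
= 1.8335 deg
theta_new = 151 + 1.8335 = 152.8335 deg


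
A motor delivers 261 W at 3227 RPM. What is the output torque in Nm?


omega = 3227 * 2*pi/60 = 337.9306 rad/s
tau = P / omega = 261 / 337.9306
= 0.7723 Nm


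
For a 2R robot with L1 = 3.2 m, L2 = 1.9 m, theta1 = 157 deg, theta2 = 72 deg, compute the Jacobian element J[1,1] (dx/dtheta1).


J[1,1] = -L1*sin(t1) - L2*sin(t1+t2)
= -3.2*sin(157) - 1.9*sin(229)
= 0.1836


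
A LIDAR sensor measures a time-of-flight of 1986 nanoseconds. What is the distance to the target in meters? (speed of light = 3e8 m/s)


tof = 1986 ns = 1.986e-06 s
dist = c * tof / 2
= 3e8 * 1.986e-06 / 2
= 297.9 m


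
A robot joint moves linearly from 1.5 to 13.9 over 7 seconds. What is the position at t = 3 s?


s = t/T = 3/7 = 0.4286
p(t) = p0 + (pf-p0)*s
= 1.5 + (13.9 - 1.5) * 0.4286
= 6.8143


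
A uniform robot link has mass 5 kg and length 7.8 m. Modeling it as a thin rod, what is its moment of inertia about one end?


I = (1/3) * m * L^2
= (1/3) * 5 * 7.8^2
= 0.333333 * 5 * 60.84
= 101.4 kg*m^2


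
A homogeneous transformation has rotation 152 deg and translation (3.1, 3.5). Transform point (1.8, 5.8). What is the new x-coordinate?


x' = cos(theta)*px - sin(theta)*py + tx
= -0.8829*1.8 - 0.4695*5.8 + 3.1
= -1.2122


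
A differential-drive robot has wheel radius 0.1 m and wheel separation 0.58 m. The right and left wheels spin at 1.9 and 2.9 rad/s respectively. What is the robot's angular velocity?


vR = r*wR = 0.1*1.9 = 0.19 m/s
vL = r*wL = 0.1*2.9 = 0.29 m/s
v = (vR+vL)/2 = 0.24 m/s
omega = (vR-vL)/L = -0.1724 rad/s
angular velocity = -0.1724 rad/s


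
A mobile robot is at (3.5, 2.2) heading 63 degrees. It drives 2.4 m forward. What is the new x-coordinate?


x_new = x0 + d*cos(theta)
= 3.5 + 2.4*cos(63)
= 3.5 + 1.0896
= 4.5896


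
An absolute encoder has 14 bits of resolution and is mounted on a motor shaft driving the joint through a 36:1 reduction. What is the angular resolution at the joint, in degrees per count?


counts = 2^14 = 16384
effective counts at joint = 16384 * 36 = 589824
resolution = 360 / 589824
= 6.1035e-04 deg/count


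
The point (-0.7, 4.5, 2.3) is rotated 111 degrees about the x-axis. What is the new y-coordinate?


Rotation about x-axis: y' = y*cos(theta) - z*sin(theta)
= 4.5 * -0.3584 - 2.3 * 0.9336
= -3.7599


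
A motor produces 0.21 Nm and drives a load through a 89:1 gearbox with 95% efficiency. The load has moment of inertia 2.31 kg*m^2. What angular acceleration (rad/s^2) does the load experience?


tau_out = tau_motor * N * eta
= 0.21 * 89 * 0.95 = 17.7555 Nm
alpha = tau_out / I = 17.7555 / 2.31
= 7.6864 rad/s^2


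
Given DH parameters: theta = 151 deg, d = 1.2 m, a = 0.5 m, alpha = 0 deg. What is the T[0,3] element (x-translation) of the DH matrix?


T[0,3] = a * cos(theta)
= 0.5 * cos(151 deg)
= 0.5 * -0.8746
= -0.4373
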